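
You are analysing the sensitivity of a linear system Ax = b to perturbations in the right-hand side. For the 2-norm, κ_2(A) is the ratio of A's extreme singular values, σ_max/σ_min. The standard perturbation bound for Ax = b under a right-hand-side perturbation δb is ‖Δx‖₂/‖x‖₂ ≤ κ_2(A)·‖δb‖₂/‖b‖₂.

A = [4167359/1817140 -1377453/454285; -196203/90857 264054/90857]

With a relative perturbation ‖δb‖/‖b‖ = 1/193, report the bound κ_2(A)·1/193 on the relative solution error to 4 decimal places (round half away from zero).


1.2175

M = AᵀA = [38959724041/3926275600 -12985921347/981568900; -12985921347/981568900 4328762949/245392225]. tr(M)=4328797249/157051024, det(M)=540225/39262756
char-poly roots: 441/16 and 4900/9815689
κ = σ_max/σ_min = (21/4)/(70/3133) = 234.9750
bound on ‖Δx‖/‖x‖: κ·ε = 234.9750·1/193 = 1.2175


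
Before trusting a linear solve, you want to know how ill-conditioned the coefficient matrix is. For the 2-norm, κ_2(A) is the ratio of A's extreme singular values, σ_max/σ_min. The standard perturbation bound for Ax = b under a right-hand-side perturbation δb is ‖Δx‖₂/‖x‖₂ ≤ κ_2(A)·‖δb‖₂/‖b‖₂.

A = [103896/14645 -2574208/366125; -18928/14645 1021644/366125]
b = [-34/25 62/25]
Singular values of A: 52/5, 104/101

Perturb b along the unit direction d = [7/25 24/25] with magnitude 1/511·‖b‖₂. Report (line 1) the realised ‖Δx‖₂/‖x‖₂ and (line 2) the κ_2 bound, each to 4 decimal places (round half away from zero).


largest singular value 52/5, smallest 104/101
κ_2(A) = (52/5) / (104/101) = 10.1000
worst-case relative error ≤ 10.1000 × 1/511 = 0.0198
solve Ax = b  →  x = [1.2739 1.4788]
‖b‖ = 2.8284, ‖x‖ = 1.9518
re-solving with b+δb shifts x by Δx of norm 0.0054
dividing the unrounded norms, ‖Δx‖/‖x‖ = 0.0028
so the bound overstates the realised error by a factor of ≈ 7.1767 (computed from the unrounded values)

0.0028
0.0198


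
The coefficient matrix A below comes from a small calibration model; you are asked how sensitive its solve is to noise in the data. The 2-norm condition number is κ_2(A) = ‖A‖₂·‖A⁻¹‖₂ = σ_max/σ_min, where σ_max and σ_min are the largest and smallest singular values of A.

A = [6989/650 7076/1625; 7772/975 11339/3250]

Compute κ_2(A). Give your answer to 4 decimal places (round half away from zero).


AᵀA = [27249241/152100 4729784/63375; 4729784/63375 13154081/422500]; tr = 2365733/11250, det = 707281/90000
char-poly roots: 841/4 and 841/22500
κ_2(A) = √(λ_max/λ_min) = √((841/4) / (841/22500)) = 75.0000

75.0000


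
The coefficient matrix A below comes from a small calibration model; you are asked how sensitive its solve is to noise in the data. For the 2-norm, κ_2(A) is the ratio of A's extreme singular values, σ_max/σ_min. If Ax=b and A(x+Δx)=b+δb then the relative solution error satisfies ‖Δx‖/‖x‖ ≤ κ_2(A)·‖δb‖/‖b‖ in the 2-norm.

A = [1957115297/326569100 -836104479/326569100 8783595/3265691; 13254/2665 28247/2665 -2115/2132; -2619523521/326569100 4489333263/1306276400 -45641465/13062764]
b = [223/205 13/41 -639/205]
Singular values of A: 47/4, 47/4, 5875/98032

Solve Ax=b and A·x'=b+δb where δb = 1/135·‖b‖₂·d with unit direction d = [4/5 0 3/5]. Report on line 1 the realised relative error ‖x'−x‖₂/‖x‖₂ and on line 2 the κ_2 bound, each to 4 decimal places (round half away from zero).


0.0246
1.4523

largest singular value 47/4, smallest 5875/98032
κ_2(A) = (47/4) / (5875/98032) = 196.0640
worst-case relative error ≤ 196.0640 × 1/135 = 1.4523
solve Ax = b  →  x = [5.3739 -3.9240 -15.3045]
2-norm of b is 3.3166; of x, 16.6885
with δb = [0.0197 0.0000 0.0147], A·Δx = δb → ‖Δx‖ = 0.4099
dividing the unrounded norms, ‖Δx‖/‖x‖ = 0.0246
tightness: 0.0246 against a bound of 1.4523 (unrounded ratio ≈ 0.0169)


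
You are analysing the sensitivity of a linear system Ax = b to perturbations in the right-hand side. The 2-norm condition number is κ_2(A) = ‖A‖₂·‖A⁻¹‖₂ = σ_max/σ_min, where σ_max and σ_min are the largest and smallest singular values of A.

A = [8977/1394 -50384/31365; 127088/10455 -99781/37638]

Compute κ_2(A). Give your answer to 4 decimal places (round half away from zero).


81.0000

form AᵀA = [6982649/36900 -141376/3321; -141376/3321 28719209/2988900] with trace 7247729/36450 and determinant 4879681/810000
char-poly roots: 19881/100 and 2209/72900
κ = σ_max/σ_min = (141/10)/(47/270) = 81.0000


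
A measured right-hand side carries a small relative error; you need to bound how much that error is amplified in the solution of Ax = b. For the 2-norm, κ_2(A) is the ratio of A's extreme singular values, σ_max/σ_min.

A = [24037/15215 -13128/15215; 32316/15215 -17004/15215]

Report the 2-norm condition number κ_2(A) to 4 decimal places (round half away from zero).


AᵀA = [64884049/9259849 -34602360/9259849; -34602360/9259849 18459216/9259849]; tr = 288385/32041, det = 144/32041
char-poly roots: 9 and 16/32041
κ_2(A) = √(λ_max/λ_min) = √(9 / (16/32041)) = 134.2500

134.2500


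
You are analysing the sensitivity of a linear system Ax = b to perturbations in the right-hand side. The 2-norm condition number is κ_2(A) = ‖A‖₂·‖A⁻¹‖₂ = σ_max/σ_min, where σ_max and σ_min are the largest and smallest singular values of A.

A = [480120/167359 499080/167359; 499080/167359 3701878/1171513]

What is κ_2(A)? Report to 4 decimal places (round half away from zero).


208.9500

M = AᵀA = [570268800/33304441 4191273840/233131087; 4191273840/233131087 30807208324/1631917609]. tr(M)=69857764/1940449, det(M)=57600/1940449
solving λ² − 69857764/1940449·λ + 57600/1940449 = 0 gives λ = 36, 1600/1940449
so κ_2 = √(36 / (1600/1940449)) = 208.9500


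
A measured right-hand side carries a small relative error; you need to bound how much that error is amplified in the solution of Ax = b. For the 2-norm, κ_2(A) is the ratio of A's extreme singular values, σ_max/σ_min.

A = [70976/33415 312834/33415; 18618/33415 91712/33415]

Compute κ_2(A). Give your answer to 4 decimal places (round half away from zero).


AᵀA = [5252900/1089329 23328000/1089329; 23328000/1089329 103684100/1089329]; tr = 2657000/26569, det = 10000/26569
λ_max, λ_min = (2657000/26569 ± √7058586240000/705911761)/2 = 100, 100/26569
σ_max=√100=10, σ_min=√(100/26569)=(10/163) → κ = 163.0000

163.0000


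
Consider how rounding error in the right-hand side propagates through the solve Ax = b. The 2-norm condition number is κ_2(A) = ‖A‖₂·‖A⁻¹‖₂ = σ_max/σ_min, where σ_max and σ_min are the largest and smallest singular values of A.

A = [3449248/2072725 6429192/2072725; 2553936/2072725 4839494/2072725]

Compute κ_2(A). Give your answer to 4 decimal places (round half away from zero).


304.8125

AᵀA = [736796034304/171847557025 276285084768/34369511405; 276285084768/34369511405 2590208477956/171847557025]; tr = 2302425268/118925645, det = 59969536/14865705625
λ_max, λ_min = (2302425268/118925645 ± √132523347335522475024/353582725966650625)/2 = 484/25, 123904/594628225
σ_max=√(484/25)=(22/5), σ_min=√(123904/594628225)=(352/24385) → κ = 304.8125


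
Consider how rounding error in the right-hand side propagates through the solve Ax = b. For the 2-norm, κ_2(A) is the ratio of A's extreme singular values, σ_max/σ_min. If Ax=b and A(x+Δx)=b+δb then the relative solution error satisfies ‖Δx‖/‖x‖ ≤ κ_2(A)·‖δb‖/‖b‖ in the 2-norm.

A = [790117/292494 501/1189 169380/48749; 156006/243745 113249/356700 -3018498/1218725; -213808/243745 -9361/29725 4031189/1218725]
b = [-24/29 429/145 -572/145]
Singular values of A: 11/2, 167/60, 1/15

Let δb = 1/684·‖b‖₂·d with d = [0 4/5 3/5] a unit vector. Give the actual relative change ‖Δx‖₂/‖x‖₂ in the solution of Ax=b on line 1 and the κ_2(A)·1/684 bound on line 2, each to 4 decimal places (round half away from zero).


from the listed singular values, σ₁ = 11/2, σ_n = 1/15
condition number: (11/2) ÷ (1/15) = 82.5000
worst-case relative error ≤ 82.5000 × 1/684 = 0.1206
solve Ax = b  →  x = [0.8663 0.2366 -0.9404]
‖b‖₂ = 5.0000 and ‖x‖₂ = 1.3003
re-solving with b+δb shifts x by Δx of norm 0.1096
relative error = 0.0843
so the bound overstates the realised error by a factor of ≈ 1.4303 (computed from the unrounded values)

0.0843
0.1206


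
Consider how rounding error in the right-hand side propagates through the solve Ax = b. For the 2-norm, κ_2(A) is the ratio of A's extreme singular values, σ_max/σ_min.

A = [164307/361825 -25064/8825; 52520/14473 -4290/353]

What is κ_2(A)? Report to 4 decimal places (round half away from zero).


AᵀA = [1041621529/77880625 -3535059528/77880625; -3535059528/77880625 12130766596/77880625]; tr = 21075821/124609, det = 2856100/124609
eigenvalues of AᵀA: λ = (tr ± √(tr²−4·det))/2 = 169, 16900/124609
σ_max=√169=13, σ_min=√(16900/124609)=(130/353) → κ = 35.3000

35.3000


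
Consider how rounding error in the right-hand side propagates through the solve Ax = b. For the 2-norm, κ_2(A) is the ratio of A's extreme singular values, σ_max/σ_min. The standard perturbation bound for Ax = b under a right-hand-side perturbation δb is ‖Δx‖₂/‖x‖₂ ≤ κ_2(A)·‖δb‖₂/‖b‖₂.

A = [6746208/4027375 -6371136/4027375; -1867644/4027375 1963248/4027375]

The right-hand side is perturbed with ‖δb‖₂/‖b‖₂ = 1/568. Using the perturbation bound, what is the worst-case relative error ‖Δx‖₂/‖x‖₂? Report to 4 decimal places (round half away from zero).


M = AᵀA = [78399066384/25951599025 -2985450048/1038063961; -2985450048/1038063961 71113146624/25951599025]. tr(M)=177779088/30858025, det(M)=5308416/771450625
solving λ² − 177779088/30858025·λ + 5308416/771450625 = 0 gives λ = 144/25, 36864/30858025
σ_max=√(144/25)=(12/5), σ_min=√(36864/30858025)=(192/5555) → κ = 69.4375
perturbation bound = 69.4375·1/568 = 0.1222

0.1222


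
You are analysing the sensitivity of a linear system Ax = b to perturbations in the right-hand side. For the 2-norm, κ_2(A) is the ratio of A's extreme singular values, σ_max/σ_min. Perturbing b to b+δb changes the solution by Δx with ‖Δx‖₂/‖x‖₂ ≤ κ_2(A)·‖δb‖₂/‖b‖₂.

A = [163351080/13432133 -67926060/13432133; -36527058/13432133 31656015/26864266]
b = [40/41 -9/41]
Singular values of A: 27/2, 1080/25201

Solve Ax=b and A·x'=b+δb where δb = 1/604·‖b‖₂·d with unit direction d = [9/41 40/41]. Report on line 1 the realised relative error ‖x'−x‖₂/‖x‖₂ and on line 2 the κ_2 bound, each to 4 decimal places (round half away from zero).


from the listed singular values, σ₁ = 27/2, σ_n = 1080/25201
condition number: (27/2) ÷ (1080/25201) = 315.0125
worst-case relative error ≤ 315.0125 × 1/604 = 0.5215
solve Ax = b  →  x = [0.0684 -0.0285]
2-norm of b is 1.0000; of x, 0.0741
with δb = [0.0004 0.0016], A·Δx = δb → ‖Δx‖ = 0.0386
dividing the unrounded norms, ‖Δx‖/‖x‖ = 0.5215
realised/bound = 1 exactly: the bound is attained for this b and d

0.5215
0.5215


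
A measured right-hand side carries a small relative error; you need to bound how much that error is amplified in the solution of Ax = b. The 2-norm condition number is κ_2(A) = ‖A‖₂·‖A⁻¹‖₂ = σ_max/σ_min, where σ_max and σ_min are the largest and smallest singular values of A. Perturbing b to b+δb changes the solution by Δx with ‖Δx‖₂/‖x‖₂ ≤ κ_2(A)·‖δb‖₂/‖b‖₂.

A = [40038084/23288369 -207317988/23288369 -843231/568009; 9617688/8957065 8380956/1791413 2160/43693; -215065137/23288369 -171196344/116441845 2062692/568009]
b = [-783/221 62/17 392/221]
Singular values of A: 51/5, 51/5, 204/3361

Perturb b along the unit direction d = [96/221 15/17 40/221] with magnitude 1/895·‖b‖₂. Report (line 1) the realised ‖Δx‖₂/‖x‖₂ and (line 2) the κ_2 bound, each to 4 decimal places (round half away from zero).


0.0030
0.1878

from the listed singular values, σ₁ = 51/5, σ_n = 204/3361
κ = σ_max/σ_min = (51/5)/(204/3361) = 168.0500
bound on ‖Δx‖/‖x‖: κ·ε = 168.0500·1/895 = 0.1878
solve Ax = b  →  x = [12.1856 -2.3398 30.5294]
‖b‖₂ = 5.3852 and ‖x‖₂ = 32.9546
δb = ε·‖b‖·d = [0.0026 0.0053 0.0011]; solving A·Δx = δb gives ‖Δx‖ = 0.0991
realised ‖Δx‖/‖x‖ = 0.0030
so the bound overstates the realised error by a factor of ≈ 62.4191 (computed from the unrounded values)


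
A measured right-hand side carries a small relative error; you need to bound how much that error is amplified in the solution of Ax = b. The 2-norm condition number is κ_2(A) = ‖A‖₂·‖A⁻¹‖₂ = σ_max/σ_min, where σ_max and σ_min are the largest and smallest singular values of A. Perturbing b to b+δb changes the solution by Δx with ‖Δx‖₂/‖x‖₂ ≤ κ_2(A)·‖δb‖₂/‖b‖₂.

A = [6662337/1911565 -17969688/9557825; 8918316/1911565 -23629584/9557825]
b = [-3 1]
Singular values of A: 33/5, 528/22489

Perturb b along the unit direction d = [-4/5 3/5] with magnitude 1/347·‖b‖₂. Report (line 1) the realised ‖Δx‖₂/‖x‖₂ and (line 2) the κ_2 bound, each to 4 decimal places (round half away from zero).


0.0030
0.8101

σ_max = 33/5, σ_min = 528/22489
κ_2(A) = (33/5) / (528/22489) = 281.1125
κ_2(A)·‖δb‖/‖b‖ = 0.8101
solve Ax = b  →  x = [59.9973 112.8170]
‖b‖₂ = 3.1623 and ‖x‖₂ = 127.7785
with δb = [-0.0073 0.0055], A·Δx = δb → ‖Δx‖ = 0.3882
relative error = 0.0030
realised/bound (from unrounded values) ≈ 0.0037


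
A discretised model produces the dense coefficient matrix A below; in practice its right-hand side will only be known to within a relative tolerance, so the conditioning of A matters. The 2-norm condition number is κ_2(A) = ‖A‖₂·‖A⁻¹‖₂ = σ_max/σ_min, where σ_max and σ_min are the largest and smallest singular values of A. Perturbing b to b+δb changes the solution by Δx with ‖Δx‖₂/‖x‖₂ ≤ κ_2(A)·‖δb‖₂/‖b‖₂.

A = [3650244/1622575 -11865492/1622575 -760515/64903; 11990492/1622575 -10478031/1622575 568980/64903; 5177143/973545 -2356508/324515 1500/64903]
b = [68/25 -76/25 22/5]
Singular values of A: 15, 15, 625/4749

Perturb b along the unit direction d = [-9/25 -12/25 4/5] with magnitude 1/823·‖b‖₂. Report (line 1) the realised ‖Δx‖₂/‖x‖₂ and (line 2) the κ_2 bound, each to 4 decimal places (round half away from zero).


largest singular value 15, smallest 625/4749
condition number: 15 ÷ (625/4749) = 113.9760
κ_2(A)·‖δb‖/‖b‖ = 0.1385
solve Ax = b  →  x = [-23.6887 -17.9332 6.4116]
‖b‖ = 6.0000, ‖x‖ = 30.3951
with δb = [-0.0026 -0.0035 0.0058], A·Δx = δb → ‖Δx‖ = 0.0554
dividing the unrounded norms, ‖Δx‖/‖x‖ = 0.0018
tightness: 0.0018 against a bound of 0.1385 (unrounded ratio ≈ 0.0132)

0.0018
0.1385


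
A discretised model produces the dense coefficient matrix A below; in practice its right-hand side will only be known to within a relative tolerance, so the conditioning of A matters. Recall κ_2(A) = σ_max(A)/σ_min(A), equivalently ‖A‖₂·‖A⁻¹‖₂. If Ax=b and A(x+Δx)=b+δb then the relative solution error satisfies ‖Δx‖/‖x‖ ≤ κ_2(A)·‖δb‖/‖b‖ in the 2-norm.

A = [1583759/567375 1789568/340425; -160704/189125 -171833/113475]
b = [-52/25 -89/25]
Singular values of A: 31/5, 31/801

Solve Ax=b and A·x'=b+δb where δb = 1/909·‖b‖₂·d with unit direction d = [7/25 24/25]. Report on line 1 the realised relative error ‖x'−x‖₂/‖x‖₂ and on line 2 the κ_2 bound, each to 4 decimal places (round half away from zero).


0.0011
0.1762

σ_max = 31/5, σ_min = 31/801
κ_2(A) = (31/5) / (31/801) = 160.2000
κ_2(A)·‖δb‖/‖b‖ = 0.1762
solve Ax = b  →  x = [91.1195 -48.7799]
‖b‖₂ = 4.1231 and ‖x‖₂ = 103.3550
Δx = A⁻¹·δb where δb = 1/909·4.1231·d; ‖Δx‖ = 0.1172
dividing the unrounded norms, ‖Δx‖/‖x‖ = 0.0011
so the bound overstates the realised error by a factor of ≈ 155.4170 (computed from the unrounded values)


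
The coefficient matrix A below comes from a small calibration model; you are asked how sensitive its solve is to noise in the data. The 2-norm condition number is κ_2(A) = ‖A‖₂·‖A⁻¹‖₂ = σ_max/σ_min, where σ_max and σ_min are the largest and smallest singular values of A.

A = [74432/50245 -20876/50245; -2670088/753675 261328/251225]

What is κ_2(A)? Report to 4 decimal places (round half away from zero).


231.9000

AᵀA = [49561523776/3361100625 -4818384256/1120366875; -4818384256/1120366875 468565136/373455625]; tr = 86045776/5377761, det = 25600/5377761
solving λ² − 86045776/5377761·λ + 25600/5377761 = 0 gives λ = 16, 1600/5377761
so κ_2 = √(16 / (1600/5377761)) = 231.9000


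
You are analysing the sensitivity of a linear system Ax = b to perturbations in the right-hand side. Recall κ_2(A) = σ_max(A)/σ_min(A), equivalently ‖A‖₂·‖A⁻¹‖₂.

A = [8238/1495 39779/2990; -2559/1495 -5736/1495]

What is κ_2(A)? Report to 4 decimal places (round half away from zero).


138.0000

form AᵀA = [2976525/89401 7141125/89401; 7141125/89401 68559025/357604] with trace 476125/2116 and determinant 5625/2116
λ_max, λ_min = (476125/2116 ± √226647405625/4477456)/2 = 225, 25/2116
κ_2(A) = √(λ_max/λ_min) = √(225 / (25/2116)) = 138.0000


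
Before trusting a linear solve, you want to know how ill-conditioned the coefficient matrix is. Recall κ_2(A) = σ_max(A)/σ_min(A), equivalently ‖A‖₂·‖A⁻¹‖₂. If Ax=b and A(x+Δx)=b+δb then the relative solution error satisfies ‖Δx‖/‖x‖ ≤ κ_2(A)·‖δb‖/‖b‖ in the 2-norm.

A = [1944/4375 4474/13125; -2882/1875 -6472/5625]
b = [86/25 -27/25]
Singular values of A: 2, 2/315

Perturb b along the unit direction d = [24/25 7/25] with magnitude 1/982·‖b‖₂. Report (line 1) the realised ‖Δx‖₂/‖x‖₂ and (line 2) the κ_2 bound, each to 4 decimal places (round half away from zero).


largest singular value 2, smallest 2/315
condition number: 2 ÷ (2/315) = 315.0000
perturbation bound = 315.0000·1/982 = 0.3208
solve Ax = b  →  x = [-282.7000 378.6000]
‖b‖₂ = 3.6056 and ‖x‖₂ = 472.5011
with δb = [0.0035 0.0010], A·Δx = δb → ‖Δx‖ = 0.5783
realised ‖Δx‖/‖x‖ = 0.0012
tightness: 0.0012 against a bound of 0.3208 (unrounded ratio ≈ 0.0038)

0.0012
0.3208


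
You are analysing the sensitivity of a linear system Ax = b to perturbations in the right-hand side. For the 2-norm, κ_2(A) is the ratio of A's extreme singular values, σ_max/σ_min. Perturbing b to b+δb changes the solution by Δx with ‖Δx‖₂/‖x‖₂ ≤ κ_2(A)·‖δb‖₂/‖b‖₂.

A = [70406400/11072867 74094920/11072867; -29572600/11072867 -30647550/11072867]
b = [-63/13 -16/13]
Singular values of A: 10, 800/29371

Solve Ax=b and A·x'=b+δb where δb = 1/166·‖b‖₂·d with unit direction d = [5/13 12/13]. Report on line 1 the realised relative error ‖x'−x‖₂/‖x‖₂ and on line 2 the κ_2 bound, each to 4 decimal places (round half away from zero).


σ_max = 10, σ_min = 800/29371
κ_2(A) = 10 / (800/29371) = 367.1375
κ_2(A)·‖δb‖/‖b‖ = 2.2117
solve Ax = b  →  x = [79.4816 -76.2491]
2-norm of b is 5.0000; of x, 110.1420
Δx = A⁻¹·δb where δb = 1/166·5.0000·d; ‖Δx‖ = 1.1058
realised ‖Δx‖/‖x‖ = 0.0100
realised/bound (from unrounded values) ≈ 0.0045

0.0100
2.2117


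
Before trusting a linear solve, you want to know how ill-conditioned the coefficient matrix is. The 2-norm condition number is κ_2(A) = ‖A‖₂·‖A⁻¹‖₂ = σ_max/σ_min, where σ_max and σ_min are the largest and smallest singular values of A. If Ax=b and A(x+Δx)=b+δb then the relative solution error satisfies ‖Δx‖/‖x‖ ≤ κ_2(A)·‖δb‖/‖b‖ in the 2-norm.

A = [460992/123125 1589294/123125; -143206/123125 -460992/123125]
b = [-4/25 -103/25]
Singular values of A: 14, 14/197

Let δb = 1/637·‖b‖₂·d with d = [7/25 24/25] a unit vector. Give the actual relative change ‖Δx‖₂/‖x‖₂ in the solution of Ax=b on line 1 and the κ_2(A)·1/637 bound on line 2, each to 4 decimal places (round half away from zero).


σ_max = 14, σ_min = 14/197
κ = σ_max/σ_min = 14/(14/197) = 197.0000
worst-case relative error ≤ 197.0000 × 1/637 = 0.3093
solve Ax = b  →  x = [54.0543 -15.6914]
2-norm of b is 4.1231; of x, 56.2858
Δx = A⁻¹·δb where δb = 1/637·4.1231·d; ‖Δx‖ = 0.0911
realised ‖Δx‖/‖x‖ = 0.0016
tightness: 0.0016 against a bound of 0.3093 (unrounded ratio ≈ 0.0052)

0.0016
0.3093


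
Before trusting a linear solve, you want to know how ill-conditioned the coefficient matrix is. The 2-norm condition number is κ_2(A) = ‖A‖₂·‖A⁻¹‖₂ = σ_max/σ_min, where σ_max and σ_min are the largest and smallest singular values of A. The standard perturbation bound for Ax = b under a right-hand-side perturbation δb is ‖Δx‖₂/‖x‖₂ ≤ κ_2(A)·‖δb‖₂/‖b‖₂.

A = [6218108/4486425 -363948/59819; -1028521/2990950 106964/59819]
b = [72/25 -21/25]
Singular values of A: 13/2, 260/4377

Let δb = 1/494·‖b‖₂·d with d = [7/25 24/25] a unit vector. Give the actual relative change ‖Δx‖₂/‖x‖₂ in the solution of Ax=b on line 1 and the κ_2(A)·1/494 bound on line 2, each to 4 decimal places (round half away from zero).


0.2215
0.2215

from the listed singular values, σ₁ = 13/2, σ_n = 260/4377
κ = σ_max/σ_min = (13/2)/(260/4377) = 109.4250
bound on ‖Δx‖/‖x‖: κ·ε = 109.4250·1/494 = 0.2215
solve Ax = b  →  x = [0.1013 -0.4503]
‖b‖₂ = 3.0000 and ‖x‖₂ = 0.4615
with δb = [0.0017 0.0058], A·Δx = δb → ‖Δx‖ = 0.1022
relative error = 0.2215
so the bound is sharp here: realised error equals the bound


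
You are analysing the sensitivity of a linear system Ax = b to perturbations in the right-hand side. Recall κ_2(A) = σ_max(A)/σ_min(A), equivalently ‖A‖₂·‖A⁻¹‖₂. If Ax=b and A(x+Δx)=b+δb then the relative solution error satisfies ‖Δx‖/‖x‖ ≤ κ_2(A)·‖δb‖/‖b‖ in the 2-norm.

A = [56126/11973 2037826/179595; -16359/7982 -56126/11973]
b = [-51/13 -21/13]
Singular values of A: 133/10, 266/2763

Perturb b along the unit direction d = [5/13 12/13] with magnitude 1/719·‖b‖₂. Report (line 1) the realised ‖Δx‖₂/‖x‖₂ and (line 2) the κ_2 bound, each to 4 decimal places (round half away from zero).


0.0020
0.1921

σ_max = 133/10, σ_min = 266/2763
κ = σ_max/σ_min = (133/10)/(266/2763) = 138.1500
bound on ‖Δx‖/‖x‖: κ·ε = 138.1500·1/719 = 0.1921
solve Ax = b  →  x = [28.6778 -12.1935]
2-norm of b is 4.2426; of x, 31.1625
with δb = [0.0023 0.0054], A·Δx = δb → ‖Δx‖ = 0.0613
realised ‖Δx‖/‖x‖ = 0.0020
realised/bound (from unrounded values) ≈ 0.0102


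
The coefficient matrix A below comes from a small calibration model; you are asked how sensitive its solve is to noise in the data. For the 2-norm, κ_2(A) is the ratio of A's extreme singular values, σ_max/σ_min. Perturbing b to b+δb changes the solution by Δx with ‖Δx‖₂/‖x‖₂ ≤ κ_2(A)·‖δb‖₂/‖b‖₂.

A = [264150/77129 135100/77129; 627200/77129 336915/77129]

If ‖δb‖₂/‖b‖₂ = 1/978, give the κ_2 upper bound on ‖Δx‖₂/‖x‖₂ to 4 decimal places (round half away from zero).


AᵀA = [2740562500/35200489 1461537000/35200489; 1461537000/35200489 779667025/35200489]; tr = 12180725/121801, det = 62500/121801
eigenvalues of AᵀA: λ = (tr ± √(tr²−4·det))/2 = 100, 625/121801
σ_max=√100=10, σ_min=√(625/121801)=(25/349) → κ = 139.6000
worst-case relative error ≤ 139.6000 × 1/978 = 0.1427

0.1427


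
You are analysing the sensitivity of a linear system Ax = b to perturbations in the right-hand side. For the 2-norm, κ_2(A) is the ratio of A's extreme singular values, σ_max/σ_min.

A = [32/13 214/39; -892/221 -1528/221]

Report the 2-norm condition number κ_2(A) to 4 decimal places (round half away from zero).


19.5000

M = AᵀA = [1091600/48841 6068000/146523; 6068000/146523 34248100/439569]. tr(M)=152500/1521, det(M)=40000/1521
λ_max, λ_min = (152500/1521 ± √23012890000/2313441)/2 = 100, 400/1521
σ_max=√100=10, σ_min=√(400/1521)=(20/39) → κ = 19.5000


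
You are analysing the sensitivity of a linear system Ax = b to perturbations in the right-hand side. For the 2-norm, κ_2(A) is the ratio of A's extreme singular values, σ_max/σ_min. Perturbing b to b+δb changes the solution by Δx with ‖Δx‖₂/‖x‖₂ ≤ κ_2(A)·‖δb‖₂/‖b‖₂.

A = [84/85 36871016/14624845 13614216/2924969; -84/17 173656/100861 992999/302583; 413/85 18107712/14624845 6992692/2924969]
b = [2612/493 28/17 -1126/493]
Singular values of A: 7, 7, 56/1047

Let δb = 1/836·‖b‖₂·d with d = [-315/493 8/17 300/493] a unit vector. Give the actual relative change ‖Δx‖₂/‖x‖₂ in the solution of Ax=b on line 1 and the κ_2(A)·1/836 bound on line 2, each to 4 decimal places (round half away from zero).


σ_max = 7, σ_min = 56/1047
condition number: 7 ÷ (56/1047) = 130.8750
κ_2(A)·‖δb‖/‖b‖ = 0.1565
solve Ax = b  →  x = [-0.2857 66.2563 -34.6891]
‖b‖₂ = 6.0000 and ‖x‖₂ = 74.7884
δb = ε·‖b‖·d = [-0.0046 0.0034 0.0044]; solving A·Δx = δb gives ‖Δx‖ = 0.1342
realised ‖Δx‖/‖x‖ = 0.0018
tightness: 0.0018 against a bound of 0.1565 (unrounded ratio ≈ 0.0115)

0.0018
0.1565


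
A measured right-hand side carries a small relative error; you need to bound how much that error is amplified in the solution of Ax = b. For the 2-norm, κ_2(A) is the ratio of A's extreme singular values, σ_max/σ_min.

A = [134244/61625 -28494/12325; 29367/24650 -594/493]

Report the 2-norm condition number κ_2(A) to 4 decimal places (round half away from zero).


form AᵀA = [324035721/52562500 -17008299/2628125; -17008299/2628125 3572424/525625] with trace 810081/62500 and determinant 6561/390625
λ_max, λ_min = (810081/62500 ± √655968786561/3906250000)/2 = 324/25, 81/62500
κ_2(A) = √(λ_max/λ_min) = √((324/25) / (81/62500)) = 100.0000

100.0000


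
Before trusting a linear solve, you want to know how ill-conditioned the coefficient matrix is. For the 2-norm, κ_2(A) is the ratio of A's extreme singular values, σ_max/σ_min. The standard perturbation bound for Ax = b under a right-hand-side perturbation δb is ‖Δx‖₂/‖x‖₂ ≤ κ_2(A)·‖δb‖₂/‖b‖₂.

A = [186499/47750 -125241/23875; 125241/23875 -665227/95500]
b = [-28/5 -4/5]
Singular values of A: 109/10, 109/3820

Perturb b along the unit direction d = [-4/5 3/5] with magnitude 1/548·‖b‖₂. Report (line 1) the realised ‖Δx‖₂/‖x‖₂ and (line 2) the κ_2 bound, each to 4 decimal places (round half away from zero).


0.0026
0.6971

largest singular value 109/10, smallest 109/3820
κ_2(A) = (109/10) / (109/3820) = 382.0000
κ_2(A)·‖δb‖/‖b‖ = 0.6971
solve Ax = b  →  x = [111.9266 84.4037]
‖b‖ = 5.6569, ‖x‖ = 140.1840
δb = ε·‖b‖·d = [-0.0083 0.0062]; solving A·Δx = δb gives ‖Δx‖ = 0.3618
realised ‖Δx‖/‖x‖ = 0.0026
realised/bound (from unrounded values) ≈ 0.0037


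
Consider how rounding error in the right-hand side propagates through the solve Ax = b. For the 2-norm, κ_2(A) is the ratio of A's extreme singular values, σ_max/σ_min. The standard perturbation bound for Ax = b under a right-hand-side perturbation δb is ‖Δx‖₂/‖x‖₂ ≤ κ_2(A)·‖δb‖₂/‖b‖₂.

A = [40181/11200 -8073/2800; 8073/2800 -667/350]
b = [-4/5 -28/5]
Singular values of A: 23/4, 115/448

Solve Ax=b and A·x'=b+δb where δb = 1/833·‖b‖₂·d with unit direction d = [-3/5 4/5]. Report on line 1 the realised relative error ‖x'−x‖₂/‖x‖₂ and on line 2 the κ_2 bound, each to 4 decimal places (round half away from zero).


from the listed singular values, σ₁ = 23/4, σ_n = 115/448
condition number: (23/4) ÷ (115/448) = 22.4000
worst-case relative error ≤ 22.4000 × 1/833 = 0.0269
solve Ax = b  →  x = [-9.9061 -12.0487]
2-norm of b is 5.6569; of x, 15.5981
with δb = [-0.0041 0.0054], A·Δx = δb → ‖Δx‖ = 0.0265
realised ‖Δx‖/‖x‖ = 0.0017
realised/bound (from unrounded values) ≈ 0.0631

0.0017
0.0269


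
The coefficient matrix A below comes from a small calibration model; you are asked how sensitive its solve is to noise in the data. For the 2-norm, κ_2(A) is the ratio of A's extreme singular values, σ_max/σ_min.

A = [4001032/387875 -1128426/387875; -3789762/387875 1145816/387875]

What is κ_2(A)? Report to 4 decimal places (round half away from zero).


form AᵀA = [36112429348/178890625 -10531793664/178890625; -10531793664/178890625 3075195652/178890625] with trace 2508008/11449 and determinant 29986576/7155625
λ_max, λ_min = (2508008/11449 ± √3929941814805504/81924750625)/2 = 5476/25, 5476/286225
κ = σ_max/σ_min = (74/5)/(74/535) = 107.0000

107.0000


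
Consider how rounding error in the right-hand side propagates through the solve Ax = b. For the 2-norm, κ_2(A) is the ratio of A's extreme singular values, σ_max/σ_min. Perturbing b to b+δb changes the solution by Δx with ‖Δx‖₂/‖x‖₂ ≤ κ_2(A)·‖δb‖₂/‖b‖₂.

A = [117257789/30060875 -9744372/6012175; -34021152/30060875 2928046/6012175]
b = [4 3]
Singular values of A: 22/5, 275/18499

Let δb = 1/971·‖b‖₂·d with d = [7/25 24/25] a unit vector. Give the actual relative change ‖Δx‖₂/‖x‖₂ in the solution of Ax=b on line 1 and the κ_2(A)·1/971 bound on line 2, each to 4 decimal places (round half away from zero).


largest singular value 22/5, smallest 275/18499
κ = σ_max/σ_min = (22/5)/(275/18499) = 295.9840
κ_2(A)·‖δb‖/‖b‖ = 0.3048
solve Ax = b  →  x = [104.1203 248.1159]
2-norm of b is 5.0000; of x, 269.0772
re-solving with b+δb shifts x by Δx of norm 0.3464
dividing the unrounded norms, ‖Δx‖/‖x‖ = 0.0013
so the bound overstates the realised error by a factor of ≈ 236.7880 (computed from the unrounded values)

0.0013
0.3048


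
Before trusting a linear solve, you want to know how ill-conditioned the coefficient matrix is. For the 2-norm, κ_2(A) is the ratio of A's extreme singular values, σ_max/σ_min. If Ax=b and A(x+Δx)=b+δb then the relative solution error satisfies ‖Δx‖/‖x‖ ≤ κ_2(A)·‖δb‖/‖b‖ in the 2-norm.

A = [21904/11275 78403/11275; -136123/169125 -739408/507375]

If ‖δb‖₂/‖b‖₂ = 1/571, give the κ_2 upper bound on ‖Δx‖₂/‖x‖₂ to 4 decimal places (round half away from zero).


AᵀA = [75241609/17015625 749467264/51046875; 749467264/51046875 7730196769/153140625]; tr = 13451794/245025, det = 1874161/245025
solving λ² − 13451794/245025·λ + 1874161/245025 = 0 gives λ = 1369/25, 1369/9801
so κ_2 = √((1369/25) / (1369/9801)) = 19.8000
perturbation bound = 19.8000·1/571 = 0.0347

0.0347


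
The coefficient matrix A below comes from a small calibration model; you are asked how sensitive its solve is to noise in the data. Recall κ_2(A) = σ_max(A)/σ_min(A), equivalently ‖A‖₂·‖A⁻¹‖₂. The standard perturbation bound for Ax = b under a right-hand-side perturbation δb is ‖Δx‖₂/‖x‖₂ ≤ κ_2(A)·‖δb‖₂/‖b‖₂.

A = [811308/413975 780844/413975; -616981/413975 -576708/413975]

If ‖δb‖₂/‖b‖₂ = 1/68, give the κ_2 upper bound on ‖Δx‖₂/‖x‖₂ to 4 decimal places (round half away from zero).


AᵀA = [41555449009/6855012025 1582916580/274200481; 1582916580/274200481 37692378784/6855012025]; tr = 94230473/8151025, det = 1336336/203775625
eigenvalues of AᵀA: λ = (tr ± √(tr²−4·det))/2 = 289/25, 4624/8151025
so κ_2 = √((289/25) / (4624/8151025)) = 142.7500
κ_2(A)·‖δb‖/‖b‖ = 2.0993

2.0993


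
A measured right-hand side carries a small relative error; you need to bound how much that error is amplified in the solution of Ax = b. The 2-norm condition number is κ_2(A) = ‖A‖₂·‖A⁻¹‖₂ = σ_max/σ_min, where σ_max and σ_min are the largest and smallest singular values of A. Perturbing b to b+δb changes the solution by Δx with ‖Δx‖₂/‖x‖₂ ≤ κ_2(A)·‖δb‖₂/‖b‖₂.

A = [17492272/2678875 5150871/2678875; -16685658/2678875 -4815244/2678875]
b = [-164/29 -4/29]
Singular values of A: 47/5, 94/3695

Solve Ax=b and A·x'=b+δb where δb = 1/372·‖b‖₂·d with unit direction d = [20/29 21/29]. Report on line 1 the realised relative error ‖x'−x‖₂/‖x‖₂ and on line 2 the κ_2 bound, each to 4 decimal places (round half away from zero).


from the listed singular values, σ₁ = 47/5, σ_n = 94/3695
condition number: (47/5) ÷ (94/3695) = 369.5000
worst-case relative error ≤ 369.5000 × 1/372 = 0.9933
solve Ax = b  →  x = [43.6170 -151.0638]
2-norm of b is 5.6569; of x, 157.2346
re-solving with b+δb shifts x by Δx of norm 0.5977
dividing the unrounded norms, ‖Δx‖/‖x‖ = 0.0038
so the bound overstates the realised error by a factor of ≈ 261.2769 (computed from the unrounded values)

0.0038
0.9933


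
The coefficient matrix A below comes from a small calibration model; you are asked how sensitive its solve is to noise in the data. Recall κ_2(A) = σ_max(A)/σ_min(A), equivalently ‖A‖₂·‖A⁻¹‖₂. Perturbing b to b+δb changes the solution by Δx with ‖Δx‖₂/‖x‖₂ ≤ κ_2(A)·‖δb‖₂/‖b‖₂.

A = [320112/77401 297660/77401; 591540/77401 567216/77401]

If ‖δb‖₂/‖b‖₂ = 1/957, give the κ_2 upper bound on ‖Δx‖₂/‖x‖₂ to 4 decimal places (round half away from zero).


form AᵀA = [1565367696/20729809 1490711040/20729809; 1490711040/20729809 1419845904/20729809] with trace 3549600/24649 and determinant 20736/24649
char-poly roots: 144 and 144/24649
κ_2(A) = √(λ_max/λ_min) = √(144 / (144/24649)) = 157.0000
worst-case relative error ≤ 157.0000 × 1/957 = 0.1641

0.1641


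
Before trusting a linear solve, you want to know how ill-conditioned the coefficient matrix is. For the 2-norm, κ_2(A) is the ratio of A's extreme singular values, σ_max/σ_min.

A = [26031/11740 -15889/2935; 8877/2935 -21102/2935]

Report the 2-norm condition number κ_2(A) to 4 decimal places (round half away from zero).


M = AᵀA = [77537241/5513104 -46515855/1378276; -46515855/1378276 27910189/344569]. tr(M)=524100265/5513104, det(M)=257049/1378276
λ_max, λ_min = (524100265/5513104 ± √274658413567148689/30394315714816)/2 = 1521/16, 676/344569
κ = σ_max/σ_min = (39/4)/(26/587) = 220.1250

220.1250


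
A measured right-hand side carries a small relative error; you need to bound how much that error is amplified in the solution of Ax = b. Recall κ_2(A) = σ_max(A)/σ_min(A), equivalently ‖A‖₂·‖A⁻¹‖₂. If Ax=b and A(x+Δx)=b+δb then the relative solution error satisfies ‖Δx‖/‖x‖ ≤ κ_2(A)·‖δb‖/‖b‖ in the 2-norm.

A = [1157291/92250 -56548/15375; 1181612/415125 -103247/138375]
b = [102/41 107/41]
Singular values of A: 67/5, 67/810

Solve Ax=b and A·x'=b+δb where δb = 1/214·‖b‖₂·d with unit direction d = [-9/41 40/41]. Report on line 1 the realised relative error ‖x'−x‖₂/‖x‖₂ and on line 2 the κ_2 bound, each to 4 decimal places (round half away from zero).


0.0084
0.7570

from the listed singular values, σ₁ = 67/5, σ_n = 67/810
κ_2(A) = (67/5) / (67/810) = 162.0000
perturbation bound = 162.0000·1/214 = 0.7570
solve Ax = b  →  x = [6.9851 23.1493]
‖b‖ = 3.6056, ‖x‖ = 24.1801
re-solving with b+δb shifts x by Δx of norm 0.2037
realised ‖Δx‖/‖x‖ = 0.0084
so the bound overstates the realised error by a factor of ≈ 89.8653 (computed from the unrounded values)


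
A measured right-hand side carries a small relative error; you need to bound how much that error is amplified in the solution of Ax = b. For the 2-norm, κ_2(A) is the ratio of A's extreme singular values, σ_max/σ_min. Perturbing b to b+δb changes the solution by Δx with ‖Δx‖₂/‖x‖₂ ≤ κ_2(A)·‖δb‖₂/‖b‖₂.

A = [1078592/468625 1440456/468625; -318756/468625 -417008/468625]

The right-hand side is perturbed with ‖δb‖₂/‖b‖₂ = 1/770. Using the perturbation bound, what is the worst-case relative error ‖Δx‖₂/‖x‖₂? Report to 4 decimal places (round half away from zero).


0.4869

AᵀA = [2023945744/351375025 2698540992/351375025; 2698540992/351375025 3598094656/351375025]; tr = 224881616/14055001, det = 25600/14055001
char-poly roots: 16 and 1600/14055001
σ_max=√16=4, σ_min=√(1600/14055001)=(40/3749) → κ = 374.9000
κ_2(A)·‖δb‖/‖b‖ = 0.4869


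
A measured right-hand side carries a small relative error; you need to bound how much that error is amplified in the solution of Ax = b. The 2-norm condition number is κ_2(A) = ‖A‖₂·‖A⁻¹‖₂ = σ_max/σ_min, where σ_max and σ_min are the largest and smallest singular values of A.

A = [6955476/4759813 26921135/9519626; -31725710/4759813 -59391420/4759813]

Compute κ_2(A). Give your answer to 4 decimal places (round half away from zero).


341.4500

AᵀA = [627542725396/13477584649 1176597038430/13477584649; 1176597038430/13477584649 8824575007825/53910338596]; tr = 39220574081/186540964, det = 17682025/46635241
λ_max, λ_min = (39220574081/186540964 ± √1538200656491385440961/34797531250049296)/2 = 841/4, 84100/46635241
σ_max=√(841/4)=(29/2), σ_min=√(84100/46635241)=(290/6829) → κ = 341.4500


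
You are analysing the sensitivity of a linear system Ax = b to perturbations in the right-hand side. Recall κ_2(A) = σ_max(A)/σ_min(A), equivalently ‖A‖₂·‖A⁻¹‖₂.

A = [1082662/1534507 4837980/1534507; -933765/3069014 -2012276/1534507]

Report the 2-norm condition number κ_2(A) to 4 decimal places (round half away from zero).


M = AᵀA = [32902633729/55732822084 36552624570/13933205521; 36552624570/13933205521 162457427104/13933205521]. tr(M)=406146545/33154564, det(M)=9604/8288641
solving λ² − 406146545/33154564·λ + 9604/8288641 = 0 gives λ = 49/4, 784/8288641
κ = σ_max/σ_min = (7/2)/(28/2879) = 359.8750

359.8750


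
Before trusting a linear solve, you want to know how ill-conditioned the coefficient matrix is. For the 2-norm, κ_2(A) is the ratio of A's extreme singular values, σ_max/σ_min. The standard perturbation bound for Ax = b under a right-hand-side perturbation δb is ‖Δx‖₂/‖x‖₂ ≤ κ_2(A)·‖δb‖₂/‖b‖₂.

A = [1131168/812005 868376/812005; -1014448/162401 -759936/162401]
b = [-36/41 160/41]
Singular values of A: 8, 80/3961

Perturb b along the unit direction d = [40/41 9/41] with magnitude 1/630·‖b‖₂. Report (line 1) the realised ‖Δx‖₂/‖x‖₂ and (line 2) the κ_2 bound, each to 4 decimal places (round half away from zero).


0.6287
0.6287

from the listed singular values, σ₁ = 8, σ_n = 80/3961
κ_2(A) = 8 / (80/3961) = 396.1000
worst-case relative error ≤ 396.1000 × 1/630 = 0.6287
solve Ax = b  →  x = [-0.4000 -0.3000]
‖b‖ = 4.0000, ‖x‖ = 0.5000
Δx = A⁻¹·δb where δb = 1/630·4.0000·d; ‖Δx‖ = 0.3144
dividing the unrounded norms, ‖Δx‖/‖x‖ = 0.6287
realised/bound = 1 exactly: the bound is attained for this b and d


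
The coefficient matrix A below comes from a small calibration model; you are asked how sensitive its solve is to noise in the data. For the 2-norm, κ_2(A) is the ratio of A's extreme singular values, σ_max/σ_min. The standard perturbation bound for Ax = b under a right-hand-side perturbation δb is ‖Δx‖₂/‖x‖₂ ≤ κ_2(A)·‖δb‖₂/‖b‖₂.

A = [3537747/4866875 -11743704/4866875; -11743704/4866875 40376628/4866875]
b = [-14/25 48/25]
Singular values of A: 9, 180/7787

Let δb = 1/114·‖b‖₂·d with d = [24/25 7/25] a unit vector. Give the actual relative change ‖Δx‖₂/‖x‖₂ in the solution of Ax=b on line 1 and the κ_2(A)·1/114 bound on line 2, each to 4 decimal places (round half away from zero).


3.4154
3.4154

largest singular value 9, smallest 180/7787
κ_2(A) = 9 / (180/7787) = 389.3500
κ_2(A)·‖δb‖/‖b‖ = 3.4154
solve Ax = b  →  x = [-0.0622 0.2133]
‖b‖₂ = 2.0000 and ‖x‖₂ = 0.2222
Δx = A⁻¹·δb where δb = 1/114·2.0000·d; ‖Δx‖ = 0.7590
dividing the unrounded norms, ‖Δx‖/‖x‖ = 3.4154
so the bound is sharp here: realised error equals the bound
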